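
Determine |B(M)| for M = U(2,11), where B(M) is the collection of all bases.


Bases of U(2,11) are all 2-element subsets of the 11-element ground set.
Number of bases = C(11,2).
C(11,2) = (11 * 10) / (1 * 2) = 55.

55


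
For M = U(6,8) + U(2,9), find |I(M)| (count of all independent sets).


For a direct sum, |I(M1+M2)| = |I(M1)| * |I(M2)|.
|I(U(6,8))| = sum C(8,k) for k=0..6 = 247.
|I(U(2,9))| = sum C(9,k) for k=0..2 = 46.
Total = 247 * 46 = 11362.

11362


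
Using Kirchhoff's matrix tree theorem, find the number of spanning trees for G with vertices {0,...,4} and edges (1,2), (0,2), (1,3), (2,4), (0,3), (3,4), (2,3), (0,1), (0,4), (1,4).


By Kirchhoff's matrix tree theorem, the number of spanning trees equals
the determinant of any cofactor of the Laplacian matrix L.
G has 5 vertices and 10 edges.
Computing the (4 x 4) cofactor determinant gives 125.

125


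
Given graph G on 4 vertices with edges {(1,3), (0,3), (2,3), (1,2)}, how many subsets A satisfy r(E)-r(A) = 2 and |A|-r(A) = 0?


R(x,y) = sum over A in 2^E of x^(r(E)-r(A)) * y^(|A|-r(A)).
G has 4 vertices, 4 edges. r(E) = 3.
Enumerate all 2^4 = 16 subsets.
Count subsets with r(E)-r(A)=2 and |A|-r(A)=0: 4.

4


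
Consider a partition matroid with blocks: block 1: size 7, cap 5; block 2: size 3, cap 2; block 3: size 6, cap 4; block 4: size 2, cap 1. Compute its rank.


Rank of a partition matroid = sum of min(|Si|, ci) for each block.
= min(7,5) + min(3,2) + min(6,4) + min(2,1)
= 5 + 2 + 4 + 1
= 12.

12


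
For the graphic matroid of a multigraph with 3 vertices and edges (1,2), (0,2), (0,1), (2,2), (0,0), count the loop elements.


In a graphic matroid, a loop is a self-loop edge (u,u) with rank 0.
Examining all 5 edges for self-loops...
Self-loops found: (2,2), (0,0)
Number of loops = 2.

2


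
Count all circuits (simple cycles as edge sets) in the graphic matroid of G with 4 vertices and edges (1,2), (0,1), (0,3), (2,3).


A circuit in a graphic matroid = edge set of a simple cycle.
G has 4 vertices and 4 edges.
Enumerating all minimal edge subsets forming cycles...
Total circuits found: 1.

1


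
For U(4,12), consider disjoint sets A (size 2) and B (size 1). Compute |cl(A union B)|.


|A union B| = 2 + 1 = 3 (disjoint).
In U(4,12), cl(S) = S if |S| < 4, else cl(S) = E.
Since 3 < 4, cl(A union B) = A union B.
|cl(A union B)| = 3.

3


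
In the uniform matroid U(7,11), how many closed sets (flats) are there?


Flats of U(7,11): every subset of size < 7 is a flat, plus E itself.
Count = C(11,0) + C(11,1) + C(11,2) + C(11,3) + C(11,4) + C(11,5) + C(11,6) + 1
     = 1 + 11 + 55 + 165 + 330 + 462 + 462 + 1
     = 1487.

1487


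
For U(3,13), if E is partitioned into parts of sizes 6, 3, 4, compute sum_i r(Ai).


r(Ai) = min(|Ai|, 3) for each part.
Sum = min(6,3) + min(3,3) + min(4,3)
    = 3 + 3 + 3
    = 9.

9


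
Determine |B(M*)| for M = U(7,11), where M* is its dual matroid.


The dual of U(r,n) is U(n-r, n) = U(4,11).
Bases of U(4,11) are all (4)-element subsets.
|B(M*)| = (11 choose 4) = 330.

330


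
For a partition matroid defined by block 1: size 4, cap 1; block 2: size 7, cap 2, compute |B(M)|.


A basis picks exactly ci elements from block i.
Number of bases = product of C(|Si|, ci).
= C(4,1) * C(7,2)
= 4 * 21
= 84.

84


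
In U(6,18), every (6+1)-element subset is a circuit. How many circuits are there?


In U(6,18), circuits are the (7)-element subsets.
Any set of 7 elements is dependent, and removing any one element gives
an independent set of size 6, so it is a minimal dependent set.
Number of circuits = (18 choose 7) = 31824.

31824


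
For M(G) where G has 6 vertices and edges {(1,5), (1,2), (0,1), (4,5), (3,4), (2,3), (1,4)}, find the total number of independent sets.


An independent set in a graphic matroid is an acyclic edge subset.
G has 6 vertices and 7 edges.
Enumerate all 2^7 = 128 subsets, checking for acyclicity.
Total independent sets = 104.

104


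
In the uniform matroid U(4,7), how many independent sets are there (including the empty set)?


Independent sets of U(4,7) are all subsets of size <= 4.
Count = C(7,0) + C(7,1) + C(7,2) + C(7,3) + C(7,4)
     = 1 + 7 + 21 + 35 + 35
     = 99.

99


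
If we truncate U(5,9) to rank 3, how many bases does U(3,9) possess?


Truncating U(5,9) to rank 3 gives U(3,9).
Bases of U(3,9) are all 3-element subsets of 9 elements.
Number of bases = C(9,3) = (9 * 8 * 7) / (1 * 2 * 3) = 84.

84


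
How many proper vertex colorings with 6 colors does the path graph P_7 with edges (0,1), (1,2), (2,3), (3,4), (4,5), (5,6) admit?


P(P_7, k) = k * (k-1)^(6).
P(6) = 6 * 5^6 = 6 * 15625 = 93750.

93750


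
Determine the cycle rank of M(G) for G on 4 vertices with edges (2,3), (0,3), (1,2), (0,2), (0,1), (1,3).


Cycle rank (nullity) = |E| - r(M) = |E| - (|V| - c).
|E| = 6, |V| = 4, c = 1.
Nullity = 6 - (4 - 1) = 6 - 3 = 3.

3


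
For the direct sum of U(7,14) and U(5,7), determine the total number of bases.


Bases of a direct sum M1 + M2: |B| = |B(M1)| * |B(M2)|.
|B(U(7,14))| = C(14,7) = 3432.
|B(U(5,7))| = C(7,5) = 21.
Total bases = 3432 * 21 = 72072.

72072


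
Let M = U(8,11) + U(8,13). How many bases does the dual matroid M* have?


(M1+M2)* = M1* + M2*.
M1* = U(3,11), bases: C(11,3) = 165.
M2* = U(5,13), bases: C(13,5) = 1287.
|B(M*)| = 165 * 1287 = 212355.

212355


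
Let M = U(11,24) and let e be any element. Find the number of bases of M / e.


Contracting e from U(11,24) gives U(10,23).
Bases of U(10,23) = C(23,10) = 23! / (10! * 13!) = 1144066.

1144066


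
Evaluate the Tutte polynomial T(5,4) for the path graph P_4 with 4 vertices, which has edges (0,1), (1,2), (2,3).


A path on 4 vertices is a tree with 3 edges.
T(x,y) = x^(3) for any tree.
T(5,4) = 5^3 = 125.

125


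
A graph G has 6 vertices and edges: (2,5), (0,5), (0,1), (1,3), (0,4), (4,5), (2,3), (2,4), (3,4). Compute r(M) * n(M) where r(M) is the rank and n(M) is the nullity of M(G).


r(M) = |V| - c = 6 - 1 = 5.
nullity = |E| - r(M) = 9 - 5 = 4.
Product = 5 * 4 = 20.

20


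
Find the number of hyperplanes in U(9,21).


Hyperplanes of U(9,21) are flats of rank 8.
In a uniform matroid, these are exactly the (8)-element subsets.
Count = C(21,8) = 21! / (8! * 13!) = 203490.

203490


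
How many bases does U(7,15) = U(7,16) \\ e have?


Deleting e from U(7,16) gives U(7,15) since n > r.
Bases of U(7,15) = C(15,7) = 6435.

6435


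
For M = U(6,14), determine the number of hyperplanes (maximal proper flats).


Hyperplanes of U(6,14) are flats of rank 5.
In a uniform matroid, these are exactly the (5)-element subsets.
Count = (14 choose 5) = 2002.

2002


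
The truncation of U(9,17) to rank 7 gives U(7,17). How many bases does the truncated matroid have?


Truncating U(9,17) to rank 7 gives U(7,17).
Bases of U(7,17) are all 7-element subsets of 17 elements.
Number of bases = (17 choose 7) = 19448.

19448


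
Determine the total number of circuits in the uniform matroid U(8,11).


In U(8,11), circuits are the (9)-element subsets.
Any set of 9 elements is dependent, and removing any one element gives
an independent set of size 8, so it is a minimal dependent set.
Number of circuits = (11 choose 9) = 55.

55


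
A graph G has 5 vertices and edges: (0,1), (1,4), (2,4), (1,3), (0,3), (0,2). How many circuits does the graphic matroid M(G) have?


A circuit in a graphic matroid = edge set of a simple cycle.
G has 5 vertices and 6 edges.
Enumerating all minimal edge subsets forming cycles...
Total circuits found: 3.

3


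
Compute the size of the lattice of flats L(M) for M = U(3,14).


Flats of U(3,14): every subset of size < 3 is a flat, plus E itself.
Count = (14 choose 0) + (14 choose 1) + (14 choose 2) + 1
     = 1 + 14 + 91 + 1
     = 107.

107


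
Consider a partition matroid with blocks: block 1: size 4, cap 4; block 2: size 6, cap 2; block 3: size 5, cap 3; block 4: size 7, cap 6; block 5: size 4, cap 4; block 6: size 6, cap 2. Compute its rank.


Rank of a partition matroid = sum of min(|Si|, ci) for each block.
= min(4,4) + min(6,2) + min(5,3) + min(7,6) + min(4,4) + min(6,2)
= 4 + 2 + 3 + 6 + 4 + 2
= 21.

21


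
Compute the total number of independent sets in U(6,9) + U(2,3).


For a direct sum, |I(M1+M2)| = |I(M1)| * |I(M2)|.
|I(U(6,9))| = sum C(9,k) for k=0..6 = 466.
|I(U(2,3))| = sum C(3,k) for k=0..2 = 7.
Total = 466 * 7 = 3262.

3262


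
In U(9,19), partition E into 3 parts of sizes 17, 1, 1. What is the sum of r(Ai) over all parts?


r(Ai) = min(|Ai|, 9) for each part.
Sum = min(17,9) + min(1,9) + min(1,9)
    = 9 + 1 + 1
    = 11.

11


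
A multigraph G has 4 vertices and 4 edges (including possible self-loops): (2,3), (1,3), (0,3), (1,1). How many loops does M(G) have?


In a graphic matroid, a loop is a self-loop edge (u,u) with rank 0.
Examining all 4 edges for self-loops...
Self-loops found: (1,1)
Number of loops = 1.

1


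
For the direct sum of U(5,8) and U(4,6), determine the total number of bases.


Bases of a direct sum M1 + M2: |B| = |B(M1)| * |B(M2)|.
|B(U(5,8))| = C(8,5) = 56.
|B(U(4,6))| = C(6,4) = 15.
Total bases = 56 * 15 = 840.

840


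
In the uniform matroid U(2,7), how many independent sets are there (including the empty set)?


Independent sets of U(2,7) are all subsets of size <= 2.
Count = (7 choose 0) + (7 choose 1) + (7 choose 2)
     = 1 + 7 + 21
     = 29.

29


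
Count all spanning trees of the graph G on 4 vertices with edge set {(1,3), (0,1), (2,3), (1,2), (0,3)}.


By Kirchhoff's matrix tree theorem, the number of spanning trees equals
the determinant of any cofactor of the Laplacian matrix L.
G has 4 vertices and 5 edges.
Computing the (3 x 3) cofactor determinant gives 8.

8


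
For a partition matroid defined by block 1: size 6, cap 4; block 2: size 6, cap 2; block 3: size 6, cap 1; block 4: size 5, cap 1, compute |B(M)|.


A basis picks exactly ci elements from block i.
Number of bases = product of C(|Si|, ci).
= C(6,4) * C(6,2) * C(6,1) * C(5,1)
= 15 * 15 * 6 * 5
= 6750.

6750


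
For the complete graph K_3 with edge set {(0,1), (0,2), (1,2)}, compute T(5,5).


T(K_3; x,y) = x^2 + x + y.
T(5,5) = 25 + 5 + 5 = 35.

35


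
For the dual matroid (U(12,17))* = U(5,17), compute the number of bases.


The dual of U(r,n) is U(n-r, n) = U(5,17).
Bases of U(5,17) are all (5)-element subsets.
|B(M*)| = C(17,5) = 6188.

6188


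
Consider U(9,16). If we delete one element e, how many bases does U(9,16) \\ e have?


Deleting e from U(9,16) gives U(9,15) since n > r.
Bases of U(9,15) = C(15,9) = 5005.

5005


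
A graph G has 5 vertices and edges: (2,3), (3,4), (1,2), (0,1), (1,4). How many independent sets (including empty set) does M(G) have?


An independent set in a graphic matroid is an acyclic edge subset.
G has 5 vertices and 5 edges.
Enumerate all 2^5 = 32 subsets, checking for acyclicity.
Total independent sets = 30.

30


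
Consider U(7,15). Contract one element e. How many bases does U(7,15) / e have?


Contracting e from U(7,15) gives U(6,14).
Bases of U(6,14) = C(14,6) = 3003.

3003


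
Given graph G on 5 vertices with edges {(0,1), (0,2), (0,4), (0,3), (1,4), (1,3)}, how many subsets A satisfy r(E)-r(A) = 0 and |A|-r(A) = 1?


R(x,y) = sum over A in 2^E of x^(r(E)-r(A)) * y^(|A|-r(A)).
G has 5 vertices, 6 edges. r(E) = 4.
Enumerate all 2^6 = 64 subsets.
Count subsets with r(E)-r(A)=0 and |A|-r(A)=1: 5.

5


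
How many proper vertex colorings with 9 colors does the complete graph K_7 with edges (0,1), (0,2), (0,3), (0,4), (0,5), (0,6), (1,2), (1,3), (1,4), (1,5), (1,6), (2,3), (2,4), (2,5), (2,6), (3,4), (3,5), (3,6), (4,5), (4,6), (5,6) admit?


P(K_7, k) = k(k-1)(k-2)...(k-6).
P(9) = (9) * (8) * (7) * (6) * (5) * (4) * (3) = 181440.

181440


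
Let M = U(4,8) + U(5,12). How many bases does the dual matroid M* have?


(M1+M2)* = M1* + M2*.
M1* = U(4,8), bases: C(8,4) = 70.
M2* = U(7,12), bases: C(12,7) = 792.
|B(M*)| = 70 * 792 = 55440.

55440


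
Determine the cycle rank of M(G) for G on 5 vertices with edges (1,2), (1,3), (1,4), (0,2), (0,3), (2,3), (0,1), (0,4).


Cycle rank (nullity) = |E| - r(M) = |E| - (|V| - c).
|E| = 8, |V| = 5, c = 1.
Nullity = 8 - (5 - 1) = 8 - 4 = 4.

4


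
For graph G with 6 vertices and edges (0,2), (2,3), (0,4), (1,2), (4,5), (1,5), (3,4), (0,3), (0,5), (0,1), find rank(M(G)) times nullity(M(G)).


r(M) = |V| - c = 6 - 1 = 5.
nullity = |E| - r(M) = 10 - 5 = 5.
Product = 5 * 5 = 25.

25


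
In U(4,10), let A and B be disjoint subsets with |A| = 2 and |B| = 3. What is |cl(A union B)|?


|A union B| = 2 + 3 = 5 (disjoint).
In U(4,10), cl(S) = S if |S| < 4, else cl(S) = E.
Since 5 >= 4, cl(A union B) = E.
|cl(A union B)| = 10.

10


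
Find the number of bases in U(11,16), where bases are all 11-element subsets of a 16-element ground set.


Bases of U(11,16) are all 11-element subsets of the 16-element ground set.
Number of bases = C(16,11).
C(16,11) = 16! / (11! * 5!) = 4368.

4368


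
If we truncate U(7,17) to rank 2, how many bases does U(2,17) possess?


Truncating U(7,17) to rank 2 gives U(2,17).
Bases of U(2,17) are all 2-element subsets of 17 elements.
Number of bases = C(17,2) = (17 * 16) / (1 * 2) = 136.

136


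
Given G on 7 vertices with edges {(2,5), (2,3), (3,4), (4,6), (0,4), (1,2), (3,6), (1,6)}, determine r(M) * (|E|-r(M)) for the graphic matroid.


r(M) = |V| - c = 7 - 1 = 6.
nullity = |E| - r(M) = 8 - 6 = 2.
Product = 6 * 2 = 12.

12


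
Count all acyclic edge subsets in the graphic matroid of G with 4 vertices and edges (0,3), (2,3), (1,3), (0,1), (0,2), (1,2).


An independent set in a graphic matroid is an acyclic edge subset.
G has 4 vertices and 6 edges.
Enumerate all 2^6 = 64 subsets, checking for acyclicity.
Total independent sets = 38.

38


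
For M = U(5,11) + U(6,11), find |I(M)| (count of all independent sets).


For a direct sum, |I(M1+M2)| = |I(M1)| * |I(M2)|.
|I(U(5,11))| = sum C(11,k) for k=0..5 = 1024.
|I(U(6,11))| = sum C(11,k) for k=0..6 = 1486.
Total = 1024 * 1486 = 1521664.

1521664


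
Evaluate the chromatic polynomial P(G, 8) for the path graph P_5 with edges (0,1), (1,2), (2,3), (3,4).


P(P_5, k) = k * (k-1)^(4).
P(8) = 8 * 7^4 = 8 * 2401 = 19208.

19208


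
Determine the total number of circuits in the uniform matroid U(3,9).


In U(3,9), circuits are the (4)-element subsets.
Any set of 4 elements is dependent, and removing any one element gives
an independent set of size 3, so it is a minimal dependent set.
Number of circuits = C(9,4) = (9 * 8 * 7 * 6) / (1 * 2 * 3 * 4) = 126.

126


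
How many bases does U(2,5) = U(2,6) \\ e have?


Deleting e from U(2,6) gives U(2,5) since n > r.
Bases of U(2,5) = (5 choose 2) = 10.

10


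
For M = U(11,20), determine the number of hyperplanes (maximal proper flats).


Hyperplanes of U(11,20) are flats of rank 10.
In a uniform matroid, these are exactly the (10)-element subsets.
Count = (20 choose 10) = 184756.

184756


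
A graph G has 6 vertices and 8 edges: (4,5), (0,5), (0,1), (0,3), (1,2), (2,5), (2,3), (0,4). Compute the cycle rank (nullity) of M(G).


Cycle rank (nullity) = |E| - r(M) = |E| - (|V| - c).
|E| = 8, |V| = 6, c = 1.
Nullity = 8 - (6 - 1) = 8 - 5 = 3.

3


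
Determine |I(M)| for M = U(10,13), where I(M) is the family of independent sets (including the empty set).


Independent sets of U(10,13) are all subsets of size <= 10.
Count = C(13,0) + C(13,1) + C(13,2) + C(13,3) + C(13,4) + C(13,5) + C(13,6) + C(13,7) + C(13,8) + C(13,9) + C(13,10)
     = 1 + 13 + 78 + 286 + 715 + 1287 + 1716 + 1716 + 1287 + 715 + 286
     = 8100.

8100


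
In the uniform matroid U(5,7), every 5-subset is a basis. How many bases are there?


Bases of U(5,7) are all 5-element subsets of the 7-element ground set.
Number of bases = C(7,5).
C(7,5) = 7! / (5! * 2!) = 21.

21


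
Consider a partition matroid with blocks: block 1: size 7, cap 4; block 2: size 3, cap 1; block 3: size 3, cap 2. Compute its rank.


Rank of a partition matroid = sum of min(|Si|, ci) for each block.
= min(7,4) + min(3,1) + min(3,2)
= 4 + 1 + 2
= 7.

7


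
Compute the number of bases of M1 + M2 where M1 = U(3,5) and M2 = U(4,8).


Bases of a direct sum M1 + M2: |B| = |B(M1)| * |B(M2)|.
|B(U(3,5))| = C(5,3) = 10.
|B(U(4,8))| = C(8,4) = 70.
Total bases = 10 * 70 = 700.

700


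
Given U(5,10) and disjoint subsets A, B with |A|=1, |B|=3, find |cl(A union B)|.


|A union B| = 1 + 3 = 4 (disjoint).
In U(5,10), cl(S) = S if |S| < 5, else cl(S) = E.
Since 4 < 5, cl(A union B) = A union B.
|cl(A union B)| = 4.

4


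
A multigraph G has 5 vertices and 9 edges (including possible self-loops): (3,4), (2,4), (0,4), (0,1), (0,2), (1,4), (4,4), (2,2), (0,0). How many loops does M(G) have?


In a graphic matroid, a loop is a self-loop edge (u,u) with rank 0.
Examining all 9 edges for self-loops...
Self-loops found: (4,4), (2,2), (0,0)
Number of loops = 3.

3


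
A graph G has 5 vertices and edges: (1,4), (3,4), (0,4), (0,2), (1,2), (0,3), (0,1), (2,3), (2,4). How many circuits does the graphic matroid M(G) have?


A circuit in a graphic matroid = edge set of a simple cycle.
G has 5 vertices and 9 edges.
Enumerating all minimal edge subsets forming cycles...
Total circuits found: 22.

22


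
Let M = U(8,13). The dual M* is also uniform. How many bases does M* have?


The dual of U(r,n) is U(n-r, n) = U(5,13).
Bases of U(5,13) are all (5)-element subsets.
|B(M*)| = C(13,5) = 1287.

1287


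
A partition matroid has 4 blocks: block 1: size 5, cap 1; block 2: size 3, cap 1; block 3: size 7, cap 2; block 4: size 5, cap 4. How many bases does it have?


A basis picks exactly ci elements from block i.
Number of bases = product of C(|Si|, ci).
= C(5,1) * C(3,1) * C(7,2) * C(5,4)
= 5 * 3 * 21 * 5
= 1575.

1575


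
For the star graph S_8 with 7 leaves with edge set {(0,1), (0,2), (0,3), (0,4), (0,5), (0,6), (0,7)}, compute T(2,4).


A star on 8 vertices is a tree with 7 edges.
T(x,y) = x^(7) for any tree.
T(2,4) = 2^7 = 128.

128


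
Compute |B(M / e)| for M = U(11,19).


Contracting e from U(11,19) gives U(10,18).
Bases of U(10,18) = C(18,10) = 18! / (10! * 8!) = 43758.

43758


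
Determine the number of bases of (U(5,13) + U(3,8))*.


(M1+M2)* = M1* + M2*.
M1* = U(8,13), bases: C(13,8) = 1287.
M2* = U(5,8), bases: C(8,5) = 56.
|B(M*)| = 1287 * 56 = 72072.

72072


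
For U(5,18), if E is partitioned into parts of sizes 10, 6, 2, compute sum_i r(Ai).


r(Ai) = min(|Ai|, 5) for each part.
Sum = min(10,5) + min(6,5) + min(2,5)
    = 5 + 5 + 2
    = 12.

12


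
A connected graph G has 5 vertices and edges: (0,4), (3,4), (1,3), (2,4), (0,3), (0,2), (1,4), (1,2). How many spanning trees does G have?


By Kirchhoff's matrix tree theorem, the number of spanning trees equals
the determinant of any cofactor of the Laplacian matrix L.
G has 5 vertices and 8 edges.
Computing the (4 x 4) cofactor determinant gives 45.

45


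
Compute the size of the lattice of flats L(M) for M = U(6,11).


Flats of U(6,11): every subset of size < 6 is a flat, plus E itself.
Count = C(11,0) + C(11,1) + C(11,2) + C(11,3) + C(11,4) + C(11,5) + 1
     = 1 + 11 + 55 + 165 + 330 + 462 + 1
     = 1025.

1025


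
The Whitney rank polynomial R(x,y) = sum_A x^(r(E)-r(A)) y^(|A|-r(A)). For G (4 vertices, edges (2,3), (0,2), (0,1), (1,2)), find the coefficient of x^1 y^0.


R(x,y) = sum over A in 2^E of x^(r(E)-r(A)) * y^(|A|-r(A)).
G has 4 vertices, 4 edges. r(E) = 3.
Enumerate all 2^4 = 16 subsets.
Count subsets with r(E)-r(A)=1 and |A|-r(A)=0: 6.

6


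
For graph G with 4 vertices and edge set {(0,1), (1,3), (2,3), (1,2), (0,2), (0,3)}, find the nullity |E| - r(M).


Cycle rank (nullity) = |E| - r(M) = |E| - (|V| - c).
|E| = 6, |V| = 4, c = 1.
Nullity = 6 - (4 - 1) = 6 - 3 = 3.

3


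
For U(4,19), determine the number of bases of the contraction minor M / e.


Contracting e from U(4,19) gives U(3,18).
Bases of U(3,18) = (18 choose 3) = 816.

816


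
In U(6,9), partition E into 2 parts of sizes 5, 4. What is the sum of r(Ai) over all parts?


r(Ai) = min(|Ai|, 6) for each part.
Sum = min(5,6) + min(4,6)
    = 5 + 4
    = 9.

9


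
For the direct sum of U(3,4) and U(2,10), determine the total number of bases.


Bases of a direct sum M1 + M2: |B| = |B(M1)| * |B(M2)|.
|B(U(3,4))| = C(4,3) = 4.
|B(U(2,10))| = C(10,2) = 45.
Total bases = 4 * 45 = 180.

180


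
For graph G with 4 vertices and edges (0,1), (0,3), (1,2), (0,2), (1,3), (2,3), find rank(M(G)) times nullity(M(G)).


r(M) = |V| - c = 4 - 1 = 3.
nullity = |E| - r(M) = 6 - 3 = 3.
Product = 3 * 3 = 9.

9


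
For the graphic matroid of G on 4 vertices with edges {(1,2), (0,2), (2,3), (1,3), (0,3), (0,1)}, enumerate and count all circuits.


A circuit in a graphic matroid = edge set of a simple cycle.
G has 4 vertices and 6 edges.
Enumerating all minimal edge subsets forming cycles...
Total circuits found: 7.

7


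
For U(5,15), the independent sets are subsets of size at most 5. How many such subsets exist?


Independent sets of U(5,15) are all subsets of size <= 5.
Count = C(15,0) + C(15,1) + C(15,2) + C(15,3) + C(15,4) + C(15,5)
     = 1 + 15 + 105 + 455 + 1365 + 3003
     = 4944.

4944


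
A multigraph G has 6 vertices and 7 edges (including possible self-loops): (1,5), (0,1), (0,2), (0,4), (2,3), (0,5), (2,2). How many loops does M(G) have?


In a graphic matroid, a loop is a self-loop edge (u,u) with rank 0.
Examining all 7 edges for self-loops...
Self-loops found: (2,2)
Number of loops = 1.

1


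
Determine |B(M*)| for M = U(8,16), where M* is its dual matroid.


The dual of U(r,n) is U(n-r, n) = U(8,16).
Bases of U(8,16) are all (8)-element subsets.
|B(M*)| = (16 choose 8) = 12870.

12870


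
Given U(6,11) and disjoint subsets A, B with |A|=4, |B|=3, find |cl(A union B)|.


|A union B| = 4 + 3 = 7 (disjoint).
In U(6,11), cl(S) = S if |S| < 6, else cl(S) = E.
Since 7 >= 6, cl(A union B) = E.
|cl(A union B)| = 11.

11


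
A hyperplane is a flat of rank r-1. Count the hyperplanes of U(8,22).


Hyperplanes of U(8,22) are flats of rank 7.
In a uniform matroid, these are exactly the (7)-element subsets.
Count = C(22,7) = 22! / (7! * 15!) = 170544.

170544


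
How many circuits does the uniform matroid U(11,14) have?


In U(11,14), circuits are the (12)-element subsets.
Any set of 12 elements is dependent, and removing any one element gives
an independent set of size 11, so it is a minimal dependent set.
Number of circuits = (14 choose 12) = 91.

91


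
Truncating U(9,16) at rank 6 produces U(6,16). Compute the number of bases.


Truncating U(9,16) to rank 6 gives U(6,16).
Bases of U(6,16) are all 6-element subsets of 16 elements.
Number of bases = C(16,6) = 8008.

8008


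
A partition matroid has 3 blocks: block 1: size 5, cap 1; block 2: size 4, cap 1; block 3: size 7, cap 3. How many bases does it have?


A basis picks exactly ci elements from block i.
Number of bases = product of C(|Si|, ci).
= C(5,1) * C(4,1) * C(7,3)
= 5 * 4 * 35
= 700.

700


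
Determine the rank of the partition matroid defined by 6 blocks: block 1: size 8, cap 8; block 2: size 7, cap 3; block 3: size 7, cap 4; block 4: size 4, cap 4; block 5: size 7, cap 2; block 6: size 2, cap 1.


Rank of a partition matroid = sum of min(|Si|, ci) for each block.
= min(8,8) + min(7,3) + min(7,4) + min(4,4) + min(7,2) + min(2,1)
= 8 + 3 + 4 + 4 + 2 + 1
= 22.

22


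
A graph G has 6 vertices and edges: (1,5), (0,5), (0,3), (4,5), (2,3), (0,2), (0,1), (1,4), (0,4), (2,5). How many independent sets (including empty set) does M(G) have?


An independent set in a graphic matroid is an acyclic edge subset.
G has 6 vertices and 10 edges.
Enumerate all 2^10 = 1024 subsets, checking for acyclicity.
Total independent sets = 436.

436


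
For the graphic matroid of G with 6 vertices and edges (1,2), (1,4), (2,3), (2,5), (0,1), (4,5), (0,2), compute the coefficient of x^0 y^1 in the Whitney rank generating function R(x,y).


R(x,y) = sum over A in 2^E of x^(r(E)-r(A)) * y^(|A|-r(A)).
G has 6 vertices, 7 edges. r(E) = 5.
Enumerate all 2^7 = 128 subsets.
Count subsets with r(E)-r(A)=0 and |A|-r(A)=1: 6.

6


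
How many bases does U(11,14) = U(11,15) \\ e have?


Deleting e from U(11,15) gives U(11,14) since n > r.
Bases of U(11,14) = (14 choose 11) = 364.

364


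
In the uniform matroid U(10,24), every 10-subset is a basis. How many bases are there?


Bases of U(10,24) are all 10-element subsets of the 24-element ground set.
Number of bases = C(24,10).
C(24,10) = 1961256.

1961256


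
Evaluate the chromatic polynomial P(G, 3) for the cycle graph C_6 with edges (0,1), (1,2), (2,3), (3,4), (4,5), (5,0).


P(C_6, k) = (k-1)^6 + (-1)^6*(k-1).
P(3) = (2)^6 + 2
= 64 + 2 = 66.

66


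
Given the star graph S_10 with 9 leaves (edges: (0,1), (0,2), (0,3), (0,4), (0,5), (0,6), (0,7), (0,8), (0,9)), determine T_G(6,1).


A star on 10 vertices is a tree with 9 edges.
T(x,y) = x^(9) for any tree.
T(6,1) = 6^9 = 10077696.

10077696


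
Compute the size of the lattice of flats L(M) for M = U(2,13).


Flats of U(2,13): every subset of size < 2 is a flat, plus E itself.
Count = C(13,0) + C(13,1) + 1
     = 1 + 13 + 1
     = 15.

15


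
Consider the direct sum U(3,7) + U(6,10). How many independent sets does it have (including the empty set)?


For a direct sum, |I(M1+M2)| = |I(M1)| * |I(M2)|.
|I(U(3,7))| = sum C(7,k) for k=0..3 = 64.
|I(U(6,10))| = sum C(10,k) for k=0..6 = 848.
Total = 64 * 848 = 54272.

54272


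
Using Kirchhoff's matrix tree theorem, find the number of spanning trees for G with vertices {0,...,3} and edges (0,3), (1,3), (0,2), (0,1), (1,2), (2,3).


By Kirchhoff's matrix tree theorem, the number of spanning trees equals
the determinant of any cofactor of the Laplacian matrix L.
G has 4 vertices and 6 edges.
Computing the (3 x 3) cofactor determinant gives 16.

16


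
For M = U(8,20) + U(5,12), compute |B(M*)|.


(M1+M2)* = M1* + M2*.
M1* = U(12,20), bases: C(20,12) = 125970.
M2* = U(7,12), bases: C(12,7) = 792.
|B(M*)| = 125970 * 792 = 99768240.

99768240


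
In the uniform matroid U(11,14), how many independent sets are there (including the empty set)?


Independent sets of U(11,14) are all subsets of size <= 11.
Count = (14 choose 0) + (14 choose 1) + (14 choose 2) + (14 choose 3) + (14 choose 4) + (14 choose 5) + (14 choose 6) + (14 choose 7) + (14 choose 8) + (14 choose 9) + (14 choose 10) + (14 choose 11)
     = 1 + 14 + 91 + 364 + 1001 + 2002 + 3003 + 3432 + 3003 + 2002 + 1001 + 364
     = 16278.

16278


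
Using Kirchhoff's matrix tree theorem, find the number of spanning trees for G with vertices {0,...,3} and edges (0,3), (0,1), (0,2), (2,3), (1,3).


By Kirchhoff's matrix tree theorem, the number of spanning trees equals
the determinant of any cofactor of the Laplacian matrix L.
G has 4 vertices and 5 edges.
Computing the (3 x 3) cofactor determinant gives 8.

8


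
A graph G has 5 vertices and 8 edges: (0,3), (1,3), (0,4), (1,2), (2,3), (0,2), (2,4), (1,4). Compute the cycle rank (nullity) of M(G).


Cycle rank (nullity) = |E| - r(M) = |E| - (|V| - c).
|E| = 8, |V| = 5, c = 1.
Nullity = 8 - (5 - 1) = 8 - 4 = 4.

4


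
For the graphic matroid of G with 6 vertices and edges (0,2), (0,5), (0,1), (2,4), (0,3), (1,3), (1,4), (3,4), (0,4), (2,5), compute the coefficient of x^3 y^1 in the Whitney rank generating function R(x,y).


R(x,y) = sum over A in 2^E of x^(r(E)-r(A)) * y^(|A|-r(A)).
G has 6 vertices, 10 edges. r(E) = 5.
Enumerate all 2^10 = 1024 subsets.
Count subsets with r(E)-r(A)=3 and |A|-r(A)=1: 6.

6


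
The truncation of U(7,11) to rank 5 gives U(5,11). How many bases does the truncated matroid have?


Truncating U(7,11) to rank 5 gives U(5,11).
Bases of U(5,11) are all 5-element subsets of 11 elements.
Number of bases = (11 choose 5) = 462.

462


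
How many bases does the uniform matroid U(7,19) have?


Bases of U(7,19) are all 7-element subsets of the 19-element ground set.
Number of bases = C(19,7).
C(19,7) = 19! / (7! * 12!) = 50388.

50388


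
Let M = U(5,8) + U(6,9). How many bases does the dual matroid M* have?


(M1+M2)* = M1* + M2*.
M1* = U(3,8), bases: C(8,3) = 56.
M2* = U(3,9), bases: C(9,3) = 84.
|B(M*)| = 56 * 84 = 4704.

4704


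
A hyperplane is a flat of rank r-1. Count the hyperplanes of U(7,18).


Hyperplanes of U(7,18) are flats of rank 6.
In a uniform matroid, these are exactly the (6)-element subsets.
Count = (18 choose 6) = 18564.

18564


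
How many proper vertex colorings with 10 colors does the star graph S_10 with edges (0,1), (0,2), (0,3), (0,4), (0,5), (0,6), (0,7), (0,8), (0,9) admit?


P(tree, k) = k * (k-1)^(9) for any tree on 10 vertices.
P(10) = 10 * 9^9 = 10 * 387420489 = 3874204890.

3874204890


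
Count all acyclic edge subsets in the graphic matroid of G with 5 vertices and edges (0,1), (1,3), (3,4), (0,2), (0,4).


An independent set in a graphic matroid is an acyclic edge subset.
G has 5 vertices and 5 edges.
Enumerate all 2^5 = 32 subsets, checking for acyclicity.
Total independent sets = 30.

30


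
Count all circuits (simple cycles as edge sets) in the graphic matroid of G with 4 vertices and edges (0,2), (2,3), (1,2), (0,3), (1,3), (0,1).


A circuit in a graphic matroid = edge set of a simple cycle.
G has 4 vertices and 6 edges.
Enumerating all minimal edge subsets forming cycles...
Total circuits found: 7.

7


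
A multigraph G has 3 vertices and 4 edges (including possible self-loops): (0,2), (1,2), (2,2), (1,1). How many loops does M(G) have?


In a graphic matroid, a loop is a self-loop edge (u,u) with rank 0.
Examining all 4 edges for self-loops...
Self-loops found: (2,2), (1,1)
Number of loops = 2.

2


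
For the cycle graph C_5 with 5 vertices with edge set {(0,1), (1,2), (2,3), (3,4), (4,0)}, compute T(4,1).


T(C_5; x,y) = x + x^2 + ... + x^(4) + y.
T(4,1) = 4^1 + 4^2 + 4^3 + 4^4 + 1
= 4 + 16 + 64 + 256 + 1
= 341.

341


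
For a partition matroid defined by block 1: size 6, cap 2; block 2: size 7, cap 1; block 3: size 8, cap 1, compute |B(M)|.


A basis picks exactly ci elements from block i.
Number of bases = product of C(|Si|, ci).
= C(6,2) * C(7,1) * C(8,1)
= 15 * 7 * 8
= 840.

840


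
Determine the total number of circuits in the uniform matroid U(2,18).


In U(2,18), circuits are the (3)-element subsets.
Any set of 3 elements is dependent, and removing any one element gives
an independent set of size 2, so it is a minimal dependent set.
Number of circuits = C(18,3) = (18 * 17 * 16) / (1 * 2 * 3) = 816.

816


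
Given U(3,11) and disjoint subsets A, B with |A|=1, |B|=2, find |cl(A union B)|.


|A union B| = 1 + 2 = 3 (disjoint).
In U(3,11), cl(S) = S if |S| < 3, else cl(S) = E.
Since 3 >= 3, cl(A union B) = E.
|cl(A union B)| = 11.

11


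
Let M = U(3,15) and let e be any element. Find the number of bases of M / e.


Contracting e from U(3,15) gives U(2,14).
Bases of U(2,14) = C(14,2) = 14! / (2! * 12!) = 91.

91


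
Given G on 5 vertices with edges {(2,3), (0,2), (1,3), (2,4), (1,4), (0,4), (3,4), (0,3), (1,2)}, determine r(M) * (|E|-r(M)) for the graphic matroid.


r(M) = |V| - c = 5 - 1 = 4.
nullity = |E| - r(M) = 9 - 4 = 5.
Product = 4 * 5 = 20.

20


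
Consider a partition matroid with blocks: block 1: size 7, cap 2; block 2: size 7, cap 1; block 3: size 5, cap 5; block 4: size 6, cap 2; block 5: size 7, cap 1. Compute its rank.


Rank of a partition matroid = sum of min(|Si|, ci) for each block.
= min(7,2) + min(7,1) + min(5,5) + min(6,2) + min(7,1)
= 2 + 1 + 5 + 2 + 1
= 11.

11


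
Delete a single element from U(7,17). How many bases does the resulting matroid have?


Deleting e from U(7,17) gives U(7,16) since n > r.
Bases of U(7,16) = C(16,7) = 11440.

11440


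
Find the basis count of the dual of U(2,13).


The dual of U(r,n) is U(n-r, n) = U(11,13).
Bases of U(11,13) are all (11)-element subsets.
|B(M*)| = (13 choose 11) = 78.

78


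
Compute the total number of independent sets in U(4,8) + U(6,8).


For a direct sum, |I(M1+M2)| = |I(M1)| * |I(M2)|.
|I(U(4,8))| = sum C(8,k) for k=0..4 = 163.
|I(U(6,8))| = sum C(8,k) for k=0..6 = 247.
Total = 163 * 247 = 40261.

40261


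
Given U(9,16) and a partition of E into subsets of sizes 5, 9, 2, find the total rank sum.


r(Ai) = min(|Ai|, 9) for each part.
Sum = min(5,9) + min(9,9) + min(2,9)
    = 5 + 9 + 2
    = 16.

16


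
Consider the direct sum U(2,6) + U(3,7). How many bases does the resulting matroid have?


Bases of a direct sum M1 + M2: |B| = |B(M1)| * |B(M2)|.
|B(U(2,6))| = C(6,2) = 15.
|B(U(3,7))| = C(7,3) = 35.
Total bases = 15 * 35 = 525.

525


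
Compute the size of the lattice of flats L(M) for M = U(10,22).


Flats of U(10,22): every subset of size < 10 is a flat, plus E itself.
Count = (22 choose 0) + (22 choose 1) + (22 choose 2) + (22 choose 3) + (22 choose 4) + (22 choose 5) + (22 choose 6) + (22 choose 7) + (22 choose 8) + (22 choose 9) + 1
     = 1 + 22 + 231 + 1540 + 7315 + 26334 + 74613 + 170544 + 319770 + 497420 + 1
     = 1097791.

1097791


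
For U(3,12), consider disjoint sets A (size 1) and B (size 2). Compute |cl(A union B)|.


|A union B| = 1 + 2 = 3 (disjoint).
In U(3,12), cl(S) = S if |S| < 3, else cl(S) = E.
Since 3 >= 3, cl(A union B) = E.
|cl(A union B)| = 12.

12


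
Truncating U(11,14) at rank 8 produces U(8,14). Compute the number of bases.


Truncating U(11,14) to rank 8 gives U(8,14).
Bases of U(8,14) are all 8-element subsets of 14 elements.
Number of bases = C(14,8) = 3003.

3003


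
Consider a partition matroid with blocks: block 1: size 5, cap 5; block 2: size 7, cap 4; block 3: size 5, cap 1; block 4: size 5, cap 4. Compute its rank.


Rank of a partition matroid = sum of min(|Si|, ci) for each block.
= min(5,5) + min(7,4) + min(5,1) + min(5,4)
= 5 + 4 + 1 + 4
= 14.

14


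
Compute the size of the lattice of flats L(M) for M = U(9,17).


Flats of U(9,17): every subset of size < 9 is a flat, plus E itself.
Count = C(17,0) + C(17,1) + C(17,2) + C(17,3) + C(17,4) + C(17,5) + C(17,6) + C(17,7) + C(17,8) + 1
     = 1 + 17 + 136 + 680 + 2380 + 6188 + 12376 + 19448 + 24310 + 1
     = 65537.

65537


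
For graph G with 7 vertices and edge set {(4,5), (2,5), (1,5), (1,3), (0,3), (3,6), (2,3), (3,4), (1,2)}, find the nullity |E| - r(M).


Cycle rank (nullity) = |E| - r(M) = |E| - (|V| - c).
|E| = 9, |V| = 7, c = 1.
Nullity = 9 - (7 - 1) = 9 - 6 = 3.

3


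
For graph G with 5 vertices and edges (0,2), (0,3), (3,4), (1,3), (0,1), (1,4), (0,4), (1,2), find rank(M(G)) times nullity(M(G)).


r(M) = |V| - c = 5 - 1 = 4.
nullity = |E| - r(M) = 8 - 4 = 4.
Product = 4 * 4 = 16.

16


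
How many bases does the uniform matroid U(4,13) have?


Bases of U(4,13) are all 4-element subsets of the 13-element ground set.
Number of bases = C(13,4).
(13 choose 4) = 715.

715


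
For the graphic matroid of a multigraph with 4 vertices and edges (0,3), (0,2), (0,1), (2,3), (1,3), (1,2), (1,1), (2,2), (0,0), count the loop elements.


In a graphic matroid, a loop is a self-loop edge (u,u) with rank 0.
Examining all 9 edges for self-loops...
Self-loops found: (1,1), (2,2), (0,0)
Number of loops = 3.

3


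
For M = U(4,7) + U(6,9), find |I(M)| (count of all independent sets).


For a direct sum, |I(M1+M2)| = |I(M1)| * |I(M2)|.
|I(U(4,7))| = sum C(7,k) for k=0..4 = 99.
|I(U(6,9))| = sum C(9,k) for k=0..6 = 466.
Total = 99 * 466 = 46134.

46134


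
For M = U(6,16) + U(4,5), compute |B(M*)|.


(M1+M2)* = M1* + M2*.
M1* = U(10,16), bases: C(16,10) = 8008.
M2* = U(1,5), bases: C(5,1) = 5.
|B(M*)| = 8008 * 5 = 40040.

40040


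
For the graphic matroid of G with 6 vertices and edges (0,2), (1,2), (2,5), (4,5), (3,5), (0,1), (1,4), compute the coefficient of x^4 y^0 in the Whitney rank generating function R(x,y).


R(x,y) = sum over A in 2^E of x^(r(E)-r(A)) * y^(|A|-r(A)).
G has 6 vertices, 7 edges. r(E) = 5.
Enumerate all 2^7 = 128 subsets.
Count subsets with r(E)-r(A)=4 and |A|-r(A)=0: 7.

7


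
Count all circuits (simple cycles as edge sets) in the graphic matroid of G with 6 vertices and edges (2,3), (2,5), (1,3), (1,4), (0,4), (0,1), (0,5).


A circuit in a graphic matroid = edge set of a simple cycle.
G has 6 vertices and 7 edges.
Enumerating all minimal edge subsets forming cycles...
Total circuits found: 3.

3


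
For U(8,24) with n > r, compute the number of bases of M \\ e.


Deleting e from U(8,24) gives U(8,23) since n > r.
Bases of U(8,23) = C(23,8) = 490314.

490314


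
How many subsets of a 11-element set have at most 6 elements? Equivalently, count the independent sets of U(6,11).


Independent sets of U(6,11) are all subsets of size <= 6.
Count = (11 choose 0) + (11 choose 1) + (11 choose 2) + (11 choose 3) + (11 choose 4) + (11 choose 5) + (11 choose 6)
     = 1 + 11 + 55 + 165 + 330 + 462 + 462
     = 1486.

1486


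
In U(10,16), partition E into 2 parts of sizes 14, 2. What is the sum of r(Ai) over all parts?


r(Ai) = min(|Ai|, 10) for each part.
Sum = min(14,10) + min(2,10)
    = 10 + 2
    = 12.

12


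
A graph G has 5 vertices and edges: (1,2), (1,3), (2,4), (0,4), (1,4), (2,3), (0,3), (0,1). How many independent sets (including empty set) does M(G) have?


An independent set in a graphic matroid is an acyclic edge subset.
G has 5 vertices and 8 edges.
Enumerate all 2^8 = 256 subsets, checking for acyclicity.
Total independent sets = 134.

134


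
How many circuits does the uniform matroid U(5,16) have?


In U(5,16), circuits are the (6)-element subsets.
Any set of 6 elements is dependent, and removing any one element gives
an independent set of size 5, so it is a minimal dependent set.
Number of circuits = C(16,6) = 16! / (6! * 10!) = 8008.

8008


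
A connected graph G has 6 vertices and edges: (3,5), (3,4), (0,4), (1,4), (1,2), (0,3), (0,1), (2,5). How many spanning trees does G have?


By Kirchhoff's matrix tree theorem, the number of spanning trees equals
the determinant of any cofactor of the Laplacian matrix L.
G has 6 vertices and 8 edges.
Computing the (5 x 5) cofactor determinant gives 32.

32


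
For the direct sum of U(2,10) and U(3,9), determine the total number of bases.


Bases of a direct sum M1 + M2: |B| = |B(M1)| * |B(M2)|.
|B(U(2,10))| = C(10,2) = 45.
|B(U(3,9))| = C(9,3) = 84.
Total bases = 45 * 84 = 3780.

3780


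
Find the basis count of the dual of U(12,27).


The dual of U(r,n) is U(n-r, n) = U(15,27).
Bases of U(15,27) are all (15)-element subsets.
|B(M*)| = (27 choose 15) = 17383860.

17383860


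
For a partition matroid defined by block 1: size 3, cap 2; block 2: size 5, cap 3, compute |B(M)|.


A basis picks exactly ci elements from block i.
Number of bases = product of C(|Si|, ci).
= C(3,2) * C(5,3)
= 3 * 10
= 30.

30


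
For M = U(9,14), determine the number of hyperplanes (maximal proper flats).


Hyperplanes of U(9,14) are flats of rank 8.
In a uniform matroid, these are exactly the (8)-element subsets.
Count = (14 choose 8) = 3003.

3003


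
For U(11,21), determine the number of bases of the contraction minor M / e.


Contracting e from U(11,21) gives U(10,20).
Bases of U(10,20) = C(20,10) = 20! / (10! * 10!) = 184756.

184756


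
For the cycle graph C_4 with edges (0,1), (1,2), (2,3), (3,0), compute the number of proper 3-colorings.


P(C_4, k) = (k-1)^4 + (-1)^4*(k-1).
P(3) = (2)^4 + 2
= 16 + 2 = 18.

18


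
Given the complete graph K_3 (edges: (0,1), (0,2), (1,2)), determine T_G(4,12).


T(K_3; x,y) = x^2 + x + y.
T(4,12) = 16 + 4 + 12 = 32.

32
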